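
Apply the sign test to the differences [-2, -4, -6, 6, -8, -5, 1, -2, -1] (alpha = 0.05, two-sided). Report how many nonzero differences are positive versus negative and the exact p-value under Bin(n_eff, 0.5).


Step 1: Discard zero differences. Original n = 9; n_eff = number of nonzero differences = 9.
Nonzero differences (with sign): -2, -4, -6, +6, -8, -5, +1, -2, -1
Step 2: Count signs: positive = 2, negative = 7.
Step 3: Under H0: P(positive) = 0.5, so the number of positives S ~ Bin(9, 0.5).
Step 4: Two-sided exact p-value = sum of Bin(9,0.5) probabilities at or below the observed probability = 0.179688.
Step 5: alpha = 0.05. fail to reject H0.

n_eff = 9, pos = 2, neg = 7, p = 0.179688, fail to reject H0.


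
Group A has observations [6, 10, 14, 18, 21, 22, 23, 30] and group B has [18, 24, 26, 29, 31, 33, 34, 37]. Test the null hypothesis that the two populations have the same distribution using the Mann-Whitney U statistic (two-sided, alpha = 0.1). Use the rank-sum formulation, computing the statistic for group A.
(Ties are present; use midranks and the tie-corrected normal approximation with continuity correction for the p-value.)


Step 1: Combine and sort all 16 observations; assign midranks.
sorted (value, group): (6,X), (10,X), (14,X), (18,X), (18,Y), (21,X), (22,X), (23,X), (24,Y), (26,Y), (29,Y), (30,X), (31,Y), (33,Y), (34,Y), (37,Y)
ranks: 6->1, 10->2, 14->3, 18->4.5, 18->4.5, 21->6, 22->7, 23->8, 24->9, 26->10, 29->11, 30->12, 31->13, 33->14, 34->15, 37->16
Step 2: Rank sum for X: R1 = 1 + 2 + 3 + 4.5 + 6 + 7 + 8 + 12 = 43.5.
Step 3: U_X = R1 - n1(n1+1)/2 = 43.5 - 8*9/2 = 43.5 - 36 = 7.5.
       U_Y = n1*n2 - U_X = 64 - 7.5 = 56.5.
Step 4: Ties are present, so use the tie-corrected normal approximation (with continuity correction) for the p-value.
Step 5: p-value = 0.011657; compare to alpha = 0.1. reject H0.

U_X = 7.5, p = 0.011657, reject H0 at alpha = 0.1.


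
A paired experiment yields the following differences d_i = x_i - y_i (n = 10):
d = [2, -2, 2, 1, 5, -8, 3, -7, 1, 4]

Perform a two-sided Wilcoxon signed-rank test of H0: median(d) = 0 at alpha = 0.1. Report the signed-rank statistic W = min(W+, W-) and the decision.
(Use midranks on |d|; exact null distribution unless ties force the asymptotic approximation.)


Step 1: Drop any zero differences (none here) and take |d_i|.
|d| = [2, 2, 2, 1, 5, 8, 3, 7, 1, 4]
Step 2: Midrank |d_i| (ties get averaged ranks).
ranks: |2|->4, |2|->4, |2|->4, |1|->1.5, |5|->8, |8|->10, |3|->6, |7|->9, |1|->1.5, |4|->7
Step 3: Attach original signs; sum ranks with positive sign and with negative sign.
W+ = 4 + 4 + 1.5 + 8 + 6 + 1.5 + 7 = 32
W- = 4 + 10 + 9 = 23
(Check: W+ + W- = 55 should equal n(n+1)/2 = 55.)
Step 4: Test statistic W = min(W+, W-) = 23.
Step 5: Ties in |d|, so use the tie-corrected normal approximation.
        E[W] = n(n+1)/4 = 10*11/4 = 27.5.
        Tie groups: |d|=1 (t=2), |d|=2 (t=3); sum(t^3 - t) = 30.
        Var[W] = n(n+1)(2n+1)/24 - sum(t^3-t)/48 = 2310/24 - 30/48 = 95.625.
        z = (W - E[W]) / sqrt(Var[W]) = (23 - 27.5) / 9.7788 = -0.4602.
        Two-sided p = 2*Phi(z) = 0.645388.
Step 6: alpha = 0.1. fail to reject H0.

W+ = 32, W- = 23, W = min = 23, p = 0.645388, fail to reject H0.


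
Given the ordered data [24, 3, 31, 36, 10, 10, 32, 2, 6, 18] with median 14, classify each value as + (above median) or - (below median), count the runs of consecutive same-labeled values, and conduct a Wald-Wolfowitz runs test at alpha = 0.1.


Step 1: Compute median = 14; label A = above, B = below.
Labels in order: ABAABBABBA  (n_A = 5, n_B = 5)
Step 2: Count runs R = 7.
Step 3: Under H0 (random ordering), E[R] = 2*n_A*n_B/(n_A+n_B) + 1 = 2*5*5/10 + 1 = 6.0000.
        Var[R] = 2*n_A*n_B*(2*n_A*n_B - n_A - n_B) / ((n_A+n_B)^2 * (n_A+n_B-1)) = 2000/900 = 2.2222.
        SD[R] = 1.4907.
Step 4: Continuity-corrected z = (R - 0.5 - E[R]) / SD[R] = (7 - 0.5 - 6.0000) / 1.4907 = 0.3354.
Step 5: Two-sided p-value via normal approximation = 2*(1 - Phi(|z|)) = 0.737316.
Step 6: alpha = 0.1. fail to reject H0.

R = 7, z = 0.3354, p = 0.737316, fail to reject H0.


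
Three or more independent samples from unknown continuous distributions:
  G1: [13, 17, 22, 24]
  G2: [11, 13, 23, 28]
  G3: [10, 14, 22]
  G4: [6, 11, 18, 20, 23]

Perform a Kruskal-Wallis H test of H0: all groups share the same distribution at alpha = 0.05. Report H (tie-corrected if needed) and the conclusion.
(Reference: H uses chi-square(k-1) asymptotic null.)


Step 1: Combine all N = 16 observations and assign midranks.
sorted (value, group, rank): (6,G4,1), (10,G3,2), (11,G2,3.5), (11,G4,3.5), (13,G1,5.5), (13,G2,5.5), (14,G3,7), (17,G1,8), (18,G4,9), (20,G4,10), (22,G1,11.5), (22,G3,11.5), (23,G2,13.5), (23,G4,13.5), (24,G1,15), (28,G2,16)
Step 2: Sum ranks within each group.
R_1 = 40 (n_1 = 4)
R_2 = 38.5 (n_2 = 4)
R_3 = 20.5 (n_3 = 3)
R_4 = 37 (n_4 = 5)
Step 3: H = 12/(N(N+1)) * sum(R_i^2/n_i) - 3(N+1)
     = 12/(16*17) * (40^2/4 + 38.5^2/4 + 20.5^2/3 + 37^2/5) - 3*17
     = 0.044118 * 1184.45 - 51
     = 1.254963.
Step 4: Ties present; correction factor C = 1 - 24/(16^3 - 16) = 0.994118. Corrected H = 1.254963 / 0.994118 = 1.262389.
Step 5: Under H0, H ~ chi^2(3); p-value = 0.738083.
Step 6: alpha = 0.05. fail to reject H0.

H = 1.2624, df = 3, p = 0.738083, fail to reject H0.


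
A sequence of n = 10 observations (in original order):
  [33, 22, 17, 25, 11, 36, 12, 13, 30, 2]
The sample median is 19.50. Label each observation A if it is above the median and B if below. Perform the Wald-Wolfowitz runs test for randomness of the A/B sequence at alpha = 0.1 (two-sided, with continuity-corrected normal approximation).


Step 1: Compute median = 19.50; label A = above, B = below.
Labels in order: AABABABBAB  (n_A = 5, n_B = 5)
Step 2: Count runs R = 8.
Step 3: Under H0 (random ordering), E[R] = 2*n_A*n_B/(n_A+n_B) + 1 = 2*5*5/10 + 1 = 6.0000.
        Var[R] = 2*n_A*n_B*(2*n_A*n_B - n_A - n_B) / ((n_A+n_B)^2 * (n_A+n_B-1)) = 2000/900 = 2.2222.
        SD[R] = 1.4907.
Step 4: Continuity-corrected z = (R - 0.5 - E[R]) / SD[R] = (8 - 0.5 - 6.0000) / 1.4907 = 1.0062.
Step 5: Two-sided p-value via normal approximation = 2*(1 - Phi(|z|)) = 0.314305.
Step 6: alpha = 0.1. fail to reject H0.

R = 8, z = 1.0062, p = 0.314305, fail to reject H0.


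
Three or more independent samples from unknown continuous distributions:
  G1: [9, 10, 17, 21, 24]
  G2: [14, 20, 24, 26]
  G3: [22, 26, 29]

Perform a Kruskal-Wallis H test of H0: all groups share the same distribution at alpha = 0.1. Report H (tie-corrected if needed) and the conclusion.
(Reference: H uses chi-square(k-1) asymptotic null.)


Step 1: Combine all N = 12 observations and assign midranks.
sorted (value, group, rank): (9,G1,1), (10,G1,2), (14,G2,3), (17,G1,4), (20,G2,5), (21,G1,6), (22,G3,7), (24,G1,8.5), (24,G2,8.5), (26,G2,10.5), (26,G3,10.5), (29,G3,12)
Step 2: Sum ranks within each group.
R_1 = 21.5 (n_1 = 5)
R_2 = 27 (n_2 = 4)
R_3 = 29.5 (n_3 = 3)
Step 3: H = 12/(N(N+1)) * sum(R_i^2/n_i) - 3(N+1)
     = 12/(12*13) * (21.5^2/5 + 27^2/4 + 29.5^2/3) - 3*13
     = 0.076923 * 564.783 - 39
     = 4.444872.
Step 4: Ties present; correction factor C = 1 - 12/(12^3 - 12) = 0.993007. Corrected H = 4.444872 / 0.993007 = 4.476174.
Step 5: Under H0, H ~ chi^2(2); p-value = 0.106662.
Step 6: alpha = 0.1. fail to reject H0.

H = 4.4762, df = 2, p = 0.106662, fail to reject H0.


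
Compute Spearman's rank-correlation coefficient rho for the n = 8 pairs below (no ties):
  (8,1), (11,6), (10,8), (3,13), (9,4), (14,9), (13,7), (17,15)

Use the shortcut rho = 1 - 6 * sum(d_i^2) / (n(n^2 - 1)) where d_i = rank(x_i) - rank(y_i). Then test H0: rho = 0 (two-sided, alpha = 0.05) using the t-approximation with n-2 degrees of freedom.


Step 1: Rank x and y separately (midranks; no ties here).
rank(x): 8->2, 11->5, 10->4, 3->1, 9->3, 14->7, 13->6, 17->8
rank(y): 1->1, 6->3, 8->5, 13->7, 4->2, 9->6, 7->4, 15->8
Step 2: d_i = R_x(i) - R_y(i); compute d_i^2.
  (2-1)^2=1, (5-3)^2=4, (4-5)^2=1, (1-7)^2=36, (3-2)^2=1, (7-6)^2=1, (6-4)^2=4, (8-8)^2=0
sum(d^2) = 48.
Step 3: rho = 1 - 6*48 / (8*(8^2 - 1)) = 1 - 288/504 = 0.428571.
Step 4: Under H0, t = rho * sqrt((n-2)/(1-rho^2)) = 1.1619 ~ t(6).
Step 5: Two-sided p-value from the t-distribution with 6 df = 0.289403.
Step 6: alpha = 0.05. fail to reject H0.

rho = 0.4286, p = 0.289403, fail to reject H0 at alpha = 0.05.


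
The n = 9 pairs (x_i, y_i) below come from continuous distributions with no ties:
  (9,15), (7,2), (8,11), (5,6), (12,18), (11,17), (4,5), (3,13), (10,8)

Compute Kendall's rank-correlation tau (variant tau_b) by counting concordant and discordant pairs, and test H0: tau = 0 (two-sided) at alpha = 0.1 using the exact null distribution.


Step 1: Enumerate the 36 unordered pairs (i,j) with i<j and classify each by sign(x_j-x_i) * sign(y_j-y_i).
  (1,2):dx=-2,dy=-13->C; (1,3):dx=-1,dy=-4->C; (1,4):dx=-4,dy=-9->C; (1,5):dx=+3,dy=+3->C
  (1,6):dx=+2,dy=+2->C; (1,7):dx=-5,dy=-10->C; (1,8):dx=-6,dy=-2->C; (1,9):dx=+1,dy=-7->D
  (2,3):dx=+1,dy=+9->C; (2,4):dx=-2,dy=+4->D; (2,5):dx=+5,dy=+16->C; (2,6):dx=+4,dy=+15->C
  (2,7):dx=-3,dy=+3->D; (2,8):dx=-4,dy=+11->D; (2,9):dx=+3,dy=+6->C; (3,4):dx=-3,dy=-5->C
  (3,5):dx=+4,dy=+7->C; (3,6):dx=+3,dy=+6->C; (3,7):dx=-4,dy=-6->C; (3,8):dx=-5,dy=+2->D
  (3,9):dx=+2,dy=-3->D; (4,5):dx=+7,dy=+12->C; (4,6):dx=+6,dy=+11->C; (4,7):dx=-1,dy=-1->C
  (4,8):dx=-2,dy=+7->D; (4,9):dx=+5,dy=+2->C; (5,6):dx=-1,dy=-1->C; (5,7):dx=-8,dy=-13->C
  (5,8):dx=-9,dy=-5->C; (5,9):dx=-2,dy=-10->C; (6,7):dx=-7,dy=-12->C; (6,8):dx=-8,dy=-4->C
  (6,9):dx=-1,dy=-9->C; (7,8):dx=-1,dy=+8->D; (7,9):dx=+6,dy=+3->C; (8,9):dx=+7,dy=-5->D
Step 2: C = 27, D = 9, total pairs = 36.
Step 3: tau = (C - D)/(n(n-1)/2) = (27 - 9)/36 = 0.500000.
Step 4: Exact two-sided p-value (enumerate n! = 362880 permutations of y under H0): p = 0.075176.
Step 5: alpha = 0.1. reject H0.

tau_b = 0.5000 (C=27, D=9), p = 0.075176, reject H0.


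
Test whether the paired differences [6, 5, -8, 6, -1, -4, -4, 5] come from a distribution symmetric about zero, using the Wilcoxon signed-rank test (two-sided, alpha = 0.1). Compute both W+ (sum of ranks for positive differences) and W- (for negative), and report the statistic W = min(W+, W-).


Step 1: Drop any zero differences (none here) and take |d_i|.
|d| = [6, 5, 8, 6, 1, 4, 4, 5]
Step 2: Midrank |d_i| (ties get averaged ranks).
ranks: |6|->6.5, |5|->4.5, |8|->8, |6|->6.5, |1|->1, |4|->2.5, |4|->2.5, |5|->4.5
Step 3: Attach original signs; sum ranks with positive sign and with negative sign.
W+ = 6.5 + 4.5 + 6.5 + 4.5 = 22
W- = 8 + 1 + 2.5 + 2.5 = 14
(Check: W+ + W- = 36 should equal n(n+1)/2 = 36.)
Step 4: Test statistic W = min(W+, W-) = 14.
Step 5: Ties in |d|, so use the tie-corrected normal approximation.
        E[W] = n(n+1)/4 = 8*9/4 = 18.
        Tie groups: |d|=4 (t=2), |d|=5 (t=2), |d|=6 (t=2); sum(t^3 - t) = 18.
        Var[W] = n(n+1)(2n+1)/24 - sum(t^3-t)/48 = 1224/24 - 18/48 = 50.625.
        z = (W - E[W]) / sqrt(Var[W]) = (14 - 18) / 7.1151 = -0.5622.
        Two-sided p = 2*Phi(z) = 0.573992.
Step 6: alpha = 0.1. fail to reject H0.

W+ = 22, W- = 14, W = min = 14, p = 0.573992, fail to reject H0.


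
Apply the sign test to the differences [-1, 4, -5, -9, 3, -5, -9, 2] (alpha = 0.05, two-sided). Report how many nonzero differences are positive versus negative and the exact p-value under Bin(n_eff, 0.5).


Step 1: Discard zero differences. Original n = 8; n_eff = number of nonzero differences = 8.
Nonzero differences (with sign): -1, +4, -5, -9, +3, -5, -9, +2
Step 2: Count signs: positive = 3, negative = 5.
Step 3: Under H0: P(positive) = 0.5, so the number of positives S ~ Bin(8, 0.5).
Step 4: Two-sided exact p-value = sum of Bin(8,0.5) probabilities at or below the observed probability = 0.726562.
Step 5: alpha = 0.05. fail to reject H0.

n_eff = 8, pos = 3, neg = 5, p = 0.726562, fail to reject H0.


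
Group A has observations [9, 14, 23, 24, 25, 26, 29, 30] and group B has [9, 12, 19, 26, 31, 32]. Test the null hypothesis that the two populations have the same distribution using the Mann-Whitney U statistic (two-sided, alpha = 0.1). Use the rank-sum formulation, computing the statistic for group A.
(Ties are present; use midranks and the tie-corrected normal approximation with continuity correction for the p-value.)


Step 1: Combine and sort all 14 observations; assign midranks.
sorted (value, group): (9,X), (9,Y), (12,Y), (14,X), (19,Y), (23,X), (24,X), (25,X), (26,X), (26,Y), (29,X), (30,X), (31,Y), (32,Y)
ranks: 9->1.5, 9->1.5, 12->3, 14->4, 19->5, 23->6, 24->7, 25->8, 26->9.5, 26->9.5, 29->11, 30->12, 31->13, 32->14
Step 2: Rank sum for X: R1 = 1.5 + 4 + 6 + 7 + 8 + 9.5 + 11 + 12 = 59.
Step 3: U_X = R1 - n1(n1+1)/2 = 59 - 8*9/2 = 59 - 36 = 23.
       U_Y = n1*n2 - U_X = 48 - 23 = 25.
Step 4: Ties are present, so use the tie-corrected normal approximation (with continuity correction) for the p-value.
Step 5: p-value = 0.948419; compare to alpha = 0.1. fail to reject H0.

U_X = 23, p = 0.948419, fail to reject H0 at alpha = 0.1.


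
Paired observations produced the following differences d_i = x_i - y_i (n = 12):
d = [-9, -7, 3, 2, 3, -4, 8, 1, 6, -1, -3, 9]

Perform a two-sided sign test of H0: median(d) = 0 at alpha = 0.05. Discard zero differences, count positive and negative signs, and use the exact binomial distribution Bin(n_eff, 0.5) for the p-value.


Step 1: Discard zero differences. Original n = 12; n_eff = number of nonzero differences = 12.
Nonzero differences (with sign): -9, -7, +3, +2, +3, -4, +8, +1, +6, -1, -3, +9
Step 2: Count signs: positive = 7, negative = 5.
Step 3: Under H0: P(positive) = 0.5, so the number of positives S ~ Bin(12, 0.5).
Step 4: Two-sided exact p-value = sum of Bin(12,0.5) probabilities at or below the observed probability = 0.774414.
Step 5: alpha = 0.05. fail to reject H0.

n_eff = 12, pos = 7, neg = 5, p = 0.774414, fail to reject H0.


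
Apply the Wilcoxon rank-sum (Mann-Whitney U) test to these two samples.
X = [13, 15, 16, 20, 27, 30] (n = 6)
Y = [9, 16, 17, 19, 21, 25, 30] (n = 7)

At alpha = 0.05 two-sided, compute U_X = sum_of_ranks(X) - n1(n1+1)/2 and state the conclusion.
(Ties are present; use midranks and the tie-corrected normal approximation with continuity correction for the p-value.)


Step 1: Combine and sort all 13 observations; assign midranks.
sorted (value, group): (9,Y), (13,X), (15,X), (16,X), (16,Y), (17,Y), (19,Y), (20,X), (21,Y), (25,Y), (27,X), (30,X), (30,Y)
ranks: 9->1, 13->2, 15->3, 16->4.5, 16->4.5, 17->6, 19->7, 20->8, 21->9, 25->10, 27->11, 30->12.5, 30->12.5
Step 2: Rank sum for X: R1 = 2 + 3 + 4.5 + 8 + 11 + 12.5 = 41.
Step 3: U_X = R1 - n1(n1+1)/2 = 41 - 6*7/2 = 41 - 21 = 20.
       U_Y = n1*n2 - U_X = 42 - 20 = 22.
Step 4: Ties are present, so use the tie-corrected normal approximation (with continuity correction) for the p-value.
Step 5: p-value = 0.942900; compare to alpha = 0.05. fail to reject H0.

U_X = 20, p = 0.942900, fail to reject H0 at alpha = 0.05.


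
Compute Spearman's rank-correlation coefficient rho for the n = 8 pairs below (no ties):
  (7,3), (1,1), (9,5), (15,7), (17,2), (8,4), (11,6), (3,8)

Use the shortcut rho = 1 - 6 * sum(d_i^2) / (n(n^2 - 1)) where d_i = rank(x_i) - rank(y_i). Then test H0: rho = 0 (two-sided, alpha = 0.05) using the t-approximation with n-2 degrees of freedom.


Step 1: Rank x and y separately (midranks; no ties here).
rank(x): 7->3, 1->1, 9->5, 15->7, 17->8, 8->4, 11->6, 3->2
rank(y): 3->3, 1->1, 5->5, 7->7, 2->2, 4->4, 6->6, 8->8
Step 2: d_i = R_x(i) - R_y(i); compute d_i^2.
  (3-3)^2=0, (1-1)^2=0, (5-5)^2=0, (7-7)^2=0, (8-2)^2=36, (4-4)^2=0, (6-6)^2=0, (2-8)^2=36
sum(d^2) = 72.
Step 3: rho = 1 - 6*72 / (8*(8^2 - 1)) = 1 - 432/504 = 0.142857.
Step 4: Under H0, t = rho * sqrt((n-2)/(1-rho^2)) = 0.3536 ~ t(6).
Step 5: Two-sided p-value from the t-distribution with 6 df = 0.735765.
Step 6: alpha = 0.05. fail to reject H0.

rho = 0.1429, p = 0.735765, fail to reject H0 at alpha = 0.05.


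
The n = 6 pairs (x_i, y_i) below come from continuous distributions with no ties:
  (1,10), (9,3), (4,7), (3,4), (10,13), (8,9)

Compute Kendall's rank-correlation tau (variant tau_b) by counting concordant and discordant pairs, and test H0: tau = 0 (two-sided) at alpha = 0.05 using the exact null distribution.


Step 1: Enumerate the 15 unordered pairs (i,j) with i<j and classify each by sign(x_j-x_i) * sign(y_j-y_i).
  (1,2):dx=+8,dy=-7->D; (1,3):dx=+3,dy=-3->D; (1,4):dx=+2,dy=-6->D; (1,5):dx=+9,dy=+3->C
  (1,6):dx=+7,dy=-1->D; (2,3):dx=-5,dy=+4->D; (2,4):dx=-6,dy=+1->D; (2,5):dx=+1,dy=+10->C
  (2,6):dx=-1,dy=+6->D; (3,4):dx=-1,dy=-3->C; (3,5):dx=+6,dy=+6->C; (3,6):dx=+4,dy=+2->C
  (4,5):dx=+7,dy=+9->C; (4,6):dx=+5,dy=+5->C; (5,6):dx=-2,dy=-4->C
Step 2: C = 8, D = 7, total pairs = 15.
Step 3: tau = (C - D)/(n(n-1)/2) = (8 - 7)/15 = 0.066667.
Step 4: Exact two-sided p-value (enumerate n! = 720 permutations of y under H0): p = 1.000000.
Step 5: alpha = 0.05. fail to reject H0.

tau_b = 0.0667 (C=8, D=7), p = 1.000000, fail to reject H0.


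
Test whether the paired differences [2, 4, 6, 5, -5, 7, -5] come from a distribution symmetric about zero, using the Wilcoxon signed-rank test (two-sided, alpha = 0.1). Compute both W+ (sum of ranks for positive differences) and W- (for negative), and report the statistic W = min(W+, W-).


Step 1: Drop any zero differences (none here) and take |d_i|.
|d| = [2, 4, 6, 5, 5, 7, 5]
Step 2: Midrank |d_i| (ties get averaged ranks).
ranks: |2|->1, |4|->2, |6|->6, |5|->4, |5|->4, |7|->7, |5|->4
Step 3: Attach original signs; sum ranks with positive sign and with negative sign.
W+ = 1 + 2 + 6 + 4 + 7 = 20
W- = 4 + 4 = 8
(Check: W+ + W- = 28 should equal n(n+1)/2 = 28.)
Step 4: Test statistic W = min(W+, W-) = 8.
Step 5: Ties in |d|, so use the tie-corrected normal approximation.
        E[W] = n(n+1)/4 = 7*8/4 = 14.
        Tie groups: |d|=5 (t=3); sum(t^3 - t) = 24.
        Var[W] = n(n+1)(2n+1)/24 - sum(t^3-t)/48 = 840/24 - 24/48 = 34.5.
        z = (W - E[W]) / sqrt(Var[W]) = (8 - 14) / 5.8737 = -1.0215.
        Two-sided p = 2*Phi(z) = 0.307014.
Step 6: alpha = 0.1. fail to reject H0.

W+ = 20, W- = 8, W = min = 8, p = 0.307014, fail to reject H0.


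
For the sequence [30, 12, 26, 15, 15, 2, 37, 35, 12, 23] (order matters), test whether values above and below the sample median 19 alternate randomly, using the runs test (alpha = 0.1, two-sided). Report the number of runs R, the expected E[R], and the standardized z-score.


Step 1: Compute median = 19; label A = above, B = below.
Labels in order: ABABBBAABA  (n_A = 5, n_B = 5)
Step 2: Count runs R = 7.
Step 3: Under H0 (random ordering), E[R] = 2*n_A*n_B/(n_A+n_B) + 1 = 2*5*5/10 + 1 = 6.0000.
        Var[R] = 2*n_A*n_B*(2*n_A*n_B - n_A - n_B) / ((n_A+n_B)^2 * (n_A+n_B-1)) = 2000/900 = 2.2222.
        SD[R] = 1.4907.
Step 4: Continuity-corrected z = (R - 0.5 - E[R]) / SD[R] = (7 - 0.5 - 6.0000) / 1.4907 = 0.3354.
Step 5: Two-sided p-value via normal approximation = 2*(1 - Phi(|z|)) = 0.737316.
Step 6: alpha = 0.1. fail to reject H0.

R = 7, z = 0.3354, p = 0.737316, fail to reject H0.


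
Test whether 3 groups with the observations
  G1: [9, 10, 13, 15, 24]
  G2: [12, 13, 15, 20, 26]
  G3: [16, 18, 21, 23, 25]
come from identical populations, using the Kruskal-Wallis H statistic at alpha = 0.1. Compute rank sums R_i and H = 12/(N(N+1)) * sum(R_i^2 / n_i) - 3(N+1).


Step 1: Combine all N = 15 observations and assign midranks.
sorted (value, group, rank): (9,G1,1), (10,G1,2), (12,G2,3), (13,G1,4.5), (13,G2,4.5), (15,G1,6.5), (15,G2,6.5), (16,G3,8), (18,G3,9), (20,G2,10), (21,G3,11), (23,G3,12), (24,G1,13), (25,G3,14), (26,G2,15)
Step 2: Sum ranks within each group.
R_1 = 27 (n_1 = 5)
R_2 = 39 (n_2 = 5)
R_3 = 54 (n_3 = 5)
Step 3: H = 12/(N(N+1)) * sum(R_i^2/n_i) - 3(N+1)
     = 12/(15*16) * (27^2/5 + 39^2/5 + 54^2/5) - 3*16
     = 0.050000 * 1033.2 - 48
     = 3.660000.
Step 4: Ties present; correction factor C = 1 - 12/(15^3 - 15) = 0.996429. Corrected H = 3.660000 / 0.996429 = 3.673118.
Step 5: Under H0, H ~ chi^2(2); p-value = 0.159365.
Step 6: alpha = 0.1. fail to reject H0.

H = 3.6731, df = 2, p = 0.159365, fail to reject H0.


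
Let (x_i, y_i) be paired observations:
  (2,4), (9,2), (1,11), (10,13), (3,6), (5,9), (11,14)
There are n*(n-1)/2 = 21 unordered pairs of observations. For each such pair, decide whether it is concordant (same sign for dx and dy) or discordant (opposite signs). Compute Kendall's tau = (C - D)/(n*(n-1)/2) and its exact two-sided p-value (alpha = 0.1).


Step 1: Enumerate the 21 unordered pairs (i,j) with i<j and classify each by sign(x_j-x_i) * sign(y_j-y_i).
  (1,2):dx=+7,dy=-2->D; (1,3):dx=-1,dy=+7->D; (1,4):dx=+8,dy=+9->C; (1,5):dx=+1,dy=+2->C
  (1,6):dx=+3,dy=+5->C; (1,7):dx=+9,dy=+10->C; (2,3):dx=-8,dy=+9->D; (2,4):dx=+1,dy=+11->C
  (2,5):dx=-6,dy=+4->D; (2,6):dx=-4,dy=+7->D; (2,7):dx=+2,dy=+12->C; (3,4):dx=+9,dy=+2->C
  (3,5):dx=+2,dy=-5->D; (3,6):dx=+4,dy=-2->D; (3,7):dx=+10,dy=+3->C; (4,5):dx=-7,dy=-7->C
  (4,6):dx=-5,dy=-4->C; (4,7):dx=+1,dy=+1->C; (5,6):dx=+2,dy=+3->C; (5,7):dx=+8,dy=+8->C
  (6,7):dx=+6,dy=+5->C
Step 2: C = 14, D = 7, total pairs = 21.
Step 3: tau = (C - D)/(n(n-1)/2) = (14 - 7)/21 = 0.333333.
Step 4: Exact two-sided p-value (enumerate n! = 5040 permutations of y under H0): p = 0.381349.
Step 5: alpha = 0.1. fail to reject H0.

tau_b = 0.3333 (C=14, D=7), p = 0.381349, fail to reject H0.


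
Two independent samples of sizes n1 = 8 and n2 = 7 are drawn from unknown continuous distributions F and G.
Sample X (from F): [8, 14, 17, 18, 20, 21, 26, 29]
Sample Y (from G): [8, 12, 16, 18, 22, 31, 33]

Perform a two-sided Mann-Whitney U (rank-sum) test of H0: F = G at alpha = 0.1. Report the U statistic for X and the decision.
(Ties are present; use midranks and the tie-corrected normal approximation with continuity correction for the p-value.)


Step 1: Combine and sort all 15 observations; assign midranks.
sorted (value, group): (8,X), (8,Y), (12,Y), (14,X), (16,Y), (17,X), (18,X), (18,Y), (20,X), (21,X), (22,Y), (26,X), (29,X), (31,Y), (33,Y)
ranks: 8->1.5, 8->1.5, 12->3, 14->4, 16->5, 17->6, 18->7.5, 18->7.5, 20->9, 21->10, 22->11, 26->12, 29->13, 31->14, 33->15
Step 2: Rank sum for X: R1 = 1.5 + 4 + 6 + 7.5 + 9 + 10 + 12 + 13 = 63.
Step 3: U_X = R1 - n1(n1+1)/2 = 63 - 8*9/2 = 63 - 36 = 27.
       U_Y = n1*n2 - U_X = 56 - 27 = 29.
Step 4: Ties are present, so use the tie-corrected normal approximation (with continuity correction) for the p-value.
Step 5: p-value = 0.953775; compare to alpha = 0.1. fail to reject H0.

U_X = 27, p = 0.953775, fail to reject H0 at alpha = 0.1.


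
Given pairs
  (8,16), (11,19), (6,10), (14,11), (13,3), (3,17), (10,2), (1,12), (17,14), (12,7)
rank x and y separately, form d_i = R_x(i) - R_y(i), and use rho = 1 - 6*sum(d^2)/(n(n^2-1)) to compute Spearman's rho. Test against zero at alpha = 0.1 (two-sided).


Step 1: Rank x and y separately (midranks; no ties here).
rank(x): 8->4, 11->6, 6->3, 14->9, 13->8, 3->2, 10->5, 1->1, 17->10, 12->7
rank(y): 16->8, 19->10, 10->4, 11->5, 3->2, 17->9, 2->1, 12->6, 14->7, 7->3
Step 2: d_i = R_x(i) - R_y(i); compute d_i^2.
  (4-8)^2=16, (6-10)^2=16, (3-4)^2=1, (9-5)^2=16, (8-2)^2=36, (2-9)^2=49, (5-1)^2=16, (1-6)^2=25, (10-7)^2=9, (7-3)^2=16
sum(d^2) = 200.
Step 3: rho = 1 - 6*200 / (10*(10^2 - 1)) = 1 - 1200/990 = -0.212121.
Step 4: Under H0, t = rho * sqrt((n-2)/(1-rho^2)) = -0.6139 ~ t(8).
Step 5: Two-sided p-value from the t-distribution with 8 df = 0.556306.
Step 6: alpha = 0.1. fail to reject H0.

rho = -0.2121, p = 0.556306, fail to reject H0 at alpha = 0.1.


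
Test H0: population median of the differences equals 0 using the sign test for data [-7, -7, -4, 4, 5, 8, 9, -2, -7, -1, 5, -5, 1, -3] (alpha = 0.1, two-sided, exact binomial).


Step 1: Discard zero differences. Original n = 14; n_eff = number of nonzero differences = 14.
Nonzero differences (with sign): -7, -7, -4, +4, +5, +8, +9, -2, -7, -1, +5, -5, +1, -3
Step 2: Count signs: positive = 6, negative = 8.
Step 3: Under H0: P(positive) = 0.5, so the number of positives S ~ Bin(14, 0.5).
Step 4: Two-sided exact p-value = sum of Bin(14,0.5) probabilities at or below the observed probability = 0.790527.
Step 5: alpha = 0.1. fail to reject H0.

n_eff = 14, pos = 6, neg = 8, p = 0.790527, fail to reject H0.


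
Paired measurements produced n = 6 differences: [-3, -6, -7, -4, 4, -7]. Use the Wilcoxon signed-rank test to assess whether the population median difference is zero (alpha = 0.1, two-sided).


Step 1: Drop any zero differences (none here) and take |d_i|.
|d| = [3, 6, 7, 4, 4, 7]
Step 2: Midrank |d_i| (ties get averaged ranks).
ranks: |3|->1, |6|->4, |7|->5.5, |4|->2.5, |4|->2.5, |7|->5.5
Step 3: Attach original signs; sum ranks with positive sign and with negative sign.
W+ = 2.5 = 2.5
W- = 1 + 4 + 5.5 + 2.5 + 5.5 = 18.5
(Check: W+ + W- = 21 should equal n(n+1)/2 = 21.)
Step 4: Test statistic W = min(W+, W-) = 2.5.
Step 5: Ties in |d|, so use the tie-corrected normal approximation.
        E[W] = n(n+1)/4 = 6*7/4 = 10.5.
        Tie groups: |d|=4 (t=2), |d|=7 (t=2); sum(t^3 - t) = 12.
        Var[W] = n(n+1)(2n+1)/24 - sum(t^3-t)/48 = 546/24 - 12/48 = 22.5.
        z = (W - E[W]) / sqrt(Var[W]) = (2.5 - 10.5) / 4.7434 = -1.6865.
        Two-sided p = 2*Phi(z) = 0.091690.
Step 6: alpha = 0.1. reject H0.

W+ = 2.5, W- = 18.5, W = min = 2.5, p = 0.091690, reject H0.


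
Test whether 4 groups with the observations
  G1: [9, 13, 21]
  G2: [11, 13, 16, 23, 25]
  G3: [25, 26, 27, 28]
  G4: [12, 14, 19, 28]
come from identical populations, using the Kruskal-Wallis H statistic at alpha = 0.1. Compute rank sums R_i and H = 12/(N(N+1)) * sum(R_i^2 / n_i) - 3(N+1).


Step 1: Combine all N = 16 observations and assign midranks.
sorted (value, group, rank): (9,G1,1), (11,G2,2), (12,G4,3), (13,G1,4.5), (13,G2,4.5), (14,G4,6), (16,G2,7), (19,G4,8), (21,G1,9), (23,G2,10), (25,G2,11.5), (25,G3,11.5), (26,G3,13), (27,G3,14), (28,G3,15.5), (28,G4,15.5)
Step 2: Sum ranks within each group.
R_1 = 14.5 (n_1 = 3)
R_2 = 35 (n_2 = 5)
R_3 = 54 (n_3 = 4)
R_4 = 32.5 (n_4 = 4)
Step 3: H = 12/(N(N+1)) * sum(R_i^2/n_i) - 3(N+1)
     = 12/(16*17) * (14.5^2/3 + 35^2/5 + 54^2/4 + 32.5^2/4) - 3*17
     = 0.044118 * 1308.15 - 51
     = 6.712316.
Step 4: Ties present; correction factor C = 1 - 18/(16^3 - 16) = 0.995588. Corrected H = 6.712316 / 0.995588 = 6.742061.
Step 5: Under H0, H ~ chi^2(3); p-value = 0.080590.
Step 6: alpha = 0.1. reject H0.

H = 6.7421, df = 3, p = 0.080590, reject H0.


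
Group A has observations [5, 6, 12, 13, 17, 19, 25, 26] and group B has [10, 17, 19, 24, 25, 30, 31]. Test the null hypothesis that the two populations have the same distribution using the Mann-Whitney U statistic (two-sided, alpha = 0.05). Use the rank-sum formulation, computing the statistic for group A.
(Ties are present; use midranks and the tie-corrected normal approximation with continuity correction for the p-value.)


Step 1: Combine and sort all 15 observations; assign midranks.
sorted (value, group): (5,X), (6,X), (10,Y), (12,X), (13,X), (17,X), (17,Y), (19,X), (19,Y), (24,Y), (25,X), (25,Y), (26,X), (30,Y), (31,Y)
ranks: 5->1, 6->2, 10->3, 12->4, 13->5, 17->6.5, 17->6.5, 19->8.5, 19->8.5, 24->10, 25->11.5, 25->11.5, 26->13, 30->14, 31->15
Step 2: Rank sum for X: R1 = 1 + 2 + 4 + 5 + 6.5 + 8.5 + 11.5 + 13 = 51.5.
Step 3: U_X = R1 - n1(n1+1)/2 = 51.5 - 8*9/2 = 51.5 - 36 = 15.5.
       U_Y = n1*n2 - U_X = 56 - 15.5 = 40.5.
Step 4: Ties are present, so use the tie-corrected normal approximation (with continuity correction) for the p-value.
Step 5: p-value = 0.163782; compare to alpha = 0.05. fail to reject H0.

U_X = 15.5, p = 0.163782, fail to reject H0 at alpha = 0.05.


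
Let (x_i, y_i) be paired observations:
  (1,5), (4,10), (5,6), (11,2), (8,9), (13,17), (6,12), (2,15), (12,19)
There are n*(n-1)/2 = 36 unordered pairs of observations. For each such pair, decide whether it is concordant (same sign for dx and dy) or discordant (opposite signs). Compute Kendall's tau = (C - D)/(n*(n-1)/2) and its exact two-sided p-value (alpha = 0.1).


Step 1: Enumerate the 36 unordered pairs (i,j) with i<j and classify each by sign(x_j-x_i) * sign(y_j-y_i).
  (1,2):dx=+3,dy=+5->C; (1,3):dx=+4,dy=+1->C; (1,4):dx=+10,dy=-3->D; (1,5):dx=+7,dy=+4->C
  (1,6):dx=+12,dy=+12->C; (1,7):dx=+5,dy=+7->C; (1,8):dx=+1,dy=+10->C; (1,9):dx=+11,dy=+14->C
  (2,3):dx=+1,dy=-4->D; (2,4):dx=+7,dy=-8->D; (2,5):dx=+4,dy=-1->D; (2,6):dx=+9,dy=+7->C
  (2,7):dx=+2,dy=+2->C; (2,8):dx=-2,dy=+5->D; (2,9):dx=+8,dy=+9->C; (3,4):dx=+6,dy=-4->D
  (3,5):dx=+3,dy=+3->C; (3,6):dx=+8,dy=+11->C; (3,7):dx=+1,dy=+6->C; (3,8):dx=-3,dy=+9->D
  (3,9):dx=+7,dy=+13->C; (4,5):dx=-3,dy=+7->D; (4,6):dx=+2,dy=+15->C; (4,7):dx=-5,dy=+10->D
  (4,8):dx=-9,dy=+13->D; (4,9):dx=+1,dy=+17->C; (5,6):dx=+5,dy=+8->C; (5,7):dx=-2,dy=+3->D
  (5,8):dx=-6,dy=+6->D; (5,9):dx=+4,dy=+10->C; (6,7):dx=-7,dy=-5->C; (6,8):dx=-11,dy=-2->C
  (6,9):dx=-1,dy=+2->D; (7,8):dx=-4,dy=+3->D; (7,9):dx=+6,dy=+7->C; (8,9):dx=+10,dy=+4->C
Step 2: C = 22, D = 14, total pairs = 36.
Step 3: tau = (C - D)/(n(n-1)/2) = (22 - 14)/36 = 0.222222.
Step 4: Exact two-sided p-value (enumerate n! = 362880 permutations of y under H0): p = 0.476709.
Step 5: alpha = 0.1. fail to reject H0.

tau_b = 0.2222 (C=22, D=14), p = 0.476709, fail to reject H0.


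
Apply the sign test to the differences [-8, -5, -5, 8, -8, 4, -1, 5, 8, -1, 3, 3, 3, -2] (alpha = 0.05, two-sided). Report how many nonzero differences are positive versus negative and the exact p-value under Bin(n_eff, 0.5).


Step 1: Discard zero differences. Original n = 14; n_eff = number of nonzero differences = 14.
Nonzero differences (with sign): -8, -5, -5, +8, -8, +4, -1, +5, +8, -1, +3, +3, +3, -2
Step 2: Count signs: positive = 7, negative = 7.
Step 3: Under H0: P(positive) = 0.5, so the number of positives S ~ Bin(14, 0.5).
Step 4: Two-sided exact p-value = sum of Bin(14,0.5) probabilities at or below the observed probability = 1.000000.
Step 5: alpha = 0.05. fail to reject H0.

n_eff = 14, pos = 7, neg = 7, p = 1.000000, fail to reject H0.


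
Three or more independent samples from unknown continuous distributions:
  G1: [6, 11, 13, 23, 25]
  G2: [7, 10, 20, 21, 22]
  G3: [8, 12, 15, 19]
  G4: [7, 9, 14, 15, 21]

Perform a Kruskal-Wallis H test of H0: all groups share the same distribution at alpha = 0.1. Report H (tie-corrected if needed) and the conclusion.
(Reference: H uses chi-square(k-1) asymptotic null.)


Step 1: Combine all N = 19 observations and assign midranks.
sorted (value, group, rank): (6,G1,1), (7,G2,2.5), (7,G4,2.5), (8,G3,4), (9,G4,5), (10,G2,6), (11,G1,7), (12,G3,8), (13,G1,9), (14,G4,10), (15,G3,11.5), (15,G4,11.5), (19,G3,13), (20,G2,14), (21,G2,15.5), (21,G4,15.5), (22,G2,17), (23,G1,18), (25,G1,19)
Step 2: Sum ranks within each group.
R_1 = 54 (n_1 = 5)
R_2 = 55 (n_2 = 5)
R_3 = 36.5 (n_3 = 4)
R_4 = 44.5 (n_4 = 5)
Step 3: H = 12/(N(N+1)) * sum(R_i^2/n_i) - 3(N+1)
     = 12/(19*20) * (54^2/5 + 55^2/5 + 36.5^2/4 + 44.5^2/5) - 3*20
     = 0.031579 * 1917.31 - 60
     = 0.546711.
Step 4: Ties present; correction factor C = 1 - 18/(19^3 - 19) = 0.997368. Corrected H = 0.546711 / 0.997368 = 0.548153.
Step 5: Under H0, H ~ chi^2(3); p-value = 0.908192.
Step 6: alpha = 0.1. fail to reject H0.

H = 0.5482, df = 3, p = 0.908192, fail to reject H0.


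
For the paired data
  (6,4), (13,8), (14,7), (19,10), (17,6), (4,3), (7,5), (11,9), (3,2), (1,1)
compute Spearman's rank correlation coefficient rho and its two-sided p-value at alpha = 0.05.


Step 1: Rank x and y separately (midranks; no ties here).
rank(x): 6->4, 13->7, 14->8, 19->10, 17->9, 4->3, 7->5, 11->6, 3->2, 1->1
rank(y): 4->4, 8->8, 7->7, 10->10, 6->6, 3->3, 5->5, 9->9, 2->2, 1->1
Step 2: d_i = R_x(i) - R_y(i); compute d_i^2.
  (4-4)^2=0, (7-8)^2=1, (8-7)^2=1, (10-10)^2=0, (9-6)^2=9, (3-3)^2=0, (5-5)^2=0, (6-9)^2=9, (2-2)^2=0, (1-1)^2=0
sum(d^2) = 20.
Step 3: rho = 1 - 6*20 / (10*(10^2 - 1)) = 1 - 120/990 = 0.878788.
Step 4: Under H0, t = rho * sqrt((n-2)/(1-rho^2)) = 5.2086 ~ t(8).
Step 5: Two-sided p-value from the t-distribution with 8 df = 0.000814.
Step 6: alpha = 0.05. reject H0.

rho = 0.8788, p = 0.000814, reject H0 at alpha = 0.05.


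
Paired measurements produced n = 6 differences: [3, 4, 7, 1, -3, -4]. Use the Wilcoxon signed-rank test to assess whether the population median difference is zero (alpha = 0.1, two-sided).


Step 1: Drop any zero differences (none here) and take |d_i|.
|d| = [3, 4, 7, 1, 3, 4]
Step 2: Midrank |d_i| (ties get averaged ranks).
ranks: |3|->2.5, |4|->4.5, |7|->6, |1|->1, |3|->2.5, |4|->4.5
Step 3: Attach original signs; sum ranks with positive sign and with negative sign.
W+ = 2.5 + 4.5 + 6 + 1 = 14
W- = 2.5 + 4.5 = 7
(Check: W+ + W- = 21 should equal n(n+1)/2 = 21.)
Step 4: Test statistic W = min(W+, W-) = 7.
Step 5: Ties in |d|, so use the tie-corrected normal approximation.
        E[W] = n(n+1)/4 = 6*7/4 = 10.5.
        Tie groups: |d|=3 (t=2), |d|=4 (t=2); sum(t^3 - t) = 12.
        Var[W] = n(n+1)(2n+1)/24 - sum(t^3-t)/48 = 546/24 - 12/48 = 22.5.
        z = (W - E[W]) / sqrt(Var[W]) = (7 - 10.5) / 4.7434 = -0.7379.
        Two-sided p = 2*Phi(z) = 0.460597.
Step 6: alpha = 0.1. fail to reject H0.

W+ = 14, W- = 7, W = min = 7, p = 0.460597, fail to reject H0.


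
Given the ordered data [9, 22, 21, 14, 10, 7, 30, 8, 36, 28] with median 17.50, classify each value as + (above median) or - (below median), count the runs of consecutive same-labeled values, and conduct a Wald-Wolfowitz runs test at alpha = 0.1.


Step 1: Compute median = 17.50; label A = above, B = below.
Labels in order: BAABBBABAA  (n_A = 5, n_B = 5)
Step 2: Count runs R = 6.
Step 3: Under H0 (random ordering), E[R] = 2*n_A*n_B/(n_A+n_B) + 1 = 2*5*5/10 + 1 = 6.0000.
        Var[R] = 2*n_A*n_B*(2*n_A*n_B - n_A - n_B) / ((n_A+n_B)^2 * (n_A+n_B-1)) = 2000/900 = 2.2222.
        SD[R] = 1.4907.
Step 4: R = E[R], so z = 0 with no continuity correction.
Step 5: Two-sided p-value via normal approximation = 2*(1 - Phi(|z|)) = 1.000000.
Step 6: alpha = 0.1. fail to reject H0.

R = 6, z = 0.0000, p = 1.000000, fail to reject H0.


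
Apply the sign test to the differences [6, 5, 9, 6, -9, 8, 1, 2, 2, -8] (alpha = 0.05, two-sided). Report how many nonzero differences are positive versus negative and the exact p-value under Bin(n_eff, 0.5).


Step 1: Discard zero differences. Original n = 10; n_eff = number of nonzero differences = 10.
Nonzero differences (with sign): +6, +5, +9, +6, -9, +8, +1, +2, +2, -8
Step 2: Count signs: positive = 8, negative = 2.
Step 3: Under H0: P(positive) = 0.5, so the number of positives S ~ Bin(10, 0.5).
Step 4: Two-sided exact p-value = sum of Bin(10,0.5) probabilities at or below the observed probability = 0.109375.
Step 5: alpha = 0.05. fail to reject H0.

n_eff = 10, pos = 8, neg = 2, p = 0.109375, fail to reject H0.


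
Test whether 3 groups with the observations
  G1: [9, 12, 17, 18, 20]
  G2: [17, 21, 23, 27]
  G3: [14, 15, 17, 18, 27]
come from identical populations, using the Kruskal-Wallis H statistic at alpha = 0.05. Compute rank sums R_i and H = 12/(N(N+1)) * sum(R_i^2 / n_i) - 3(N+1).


Step 1: Combine all N = 14 observations and assign midranks.
sorted (value, group, rank): (9,G1,1), (12,G1,2), (14,G3,3), (15,G3,4), (17,G1,6), (17,G2,6), (17,G3,6), (18,G1,8.5), (18,G3,8.5), (20,G1,10), (21,G2,11), (23,G2,12), (27,G2,13.5), (27,G3,13.5)
Step 2: Sum ranks within each group.
R_1 = 27.5 (n_1 = 5)
R_2 = 42.5 (n_2 = 4)
R_3 = 35 (n_3 = 5)
Step 3: H = 12/(N(N+1)) * sum(R_i^2/n_i) - 3(N+1)
     = 12/(14*15) * (27.5^2/5 + 42.5^2/4 + 35^2/5) - 3*15
     = 0.057143 * 847.812 - 45
     = 3.446429.
Step 4: Ties present; correction factor C = 1 - 36/(14^3 - 14) = 0.986813. Corrected H = 3.446429 / 0.986813 = 3.492483.
Step 5: Under H0, H ~ chi^2(2); p-value = 0.174428.
Step 6: alpha = 0.05. fail to reject H0.

H = 3.4925, df = 2, p = 0.174428, fail to reject H0.


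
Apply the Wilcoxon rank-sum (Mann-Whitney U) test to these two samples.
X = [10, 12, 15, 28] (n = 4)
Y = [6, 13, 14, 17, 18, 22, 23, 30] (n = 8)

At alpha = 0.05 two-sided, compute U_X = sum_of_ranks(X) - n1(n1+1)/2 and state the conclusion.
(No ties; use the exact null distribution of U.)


Step 1: Combine and sort all 12 observations; assign midranks.
sorted (value, group): (6,Y), (10,X), (12,X), (13,Y), (14,Y), (15,X), (17,Y), (18,Y), (22,Y), (23,Y), (28,X), (30,Y)
ranks: 6->1, 10->2, 12->3, 13->4, 14->5, 15->6, 17->7, 18->8, 22->9, 23->10, 28->11, 30->12
Step 2: Rank sum for X: R1 = 2 + 3 + 6 + 11 = 22.
Step 3: U_X = R1 - n1(n1+1)/2 = 22 - 4*5/2 = 22 - 10 = 12.
       U_Y = n1*n2 - U_X = 32 - 12 = 20.
Step 4: No ties, so the exact null distribution of U (based on enumerating the C(12,4) = 495 equally likely rank assignments) gives the two-sided p-value.
Step 5: p-value = 0.569697; compare to alpha = 0.05. fail to reject H0.

U_X = 12, p = 0.569697, fail to reject H0 at alpha = 0.05.


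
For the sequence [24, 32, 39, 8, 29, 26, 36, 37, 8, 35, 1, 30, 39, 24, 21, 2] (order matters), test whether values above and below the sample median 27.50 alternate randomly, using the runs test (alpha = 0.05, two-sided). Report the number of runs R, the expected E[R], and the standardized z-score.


Step 1: Compute median = 27.50; label A = above, B = below.
Labels in order: BAABABAABABAABBB  (n_A = 8, n_B = 8)
Step 2: Count runs R = 11.
Step 3: Under H0 (random ordering), E[R] = 2*n_A*n_B/(n_A+n_B) + 1 = 2*8*8/16 + 1 = 9.0000.
        Var[R] = 2*n_A*n_B*(2*n_A*n_B - n_A - n_B) / ((n_A+n_B)^2 * (n_A+n_B-1)) = 14336/3840 = 3.7333.
        SD[R] = 1.9322.
Step 4: Continuity-corrected z = (R - 0.5 - E[R]) / SD[R] = (11 - 0.5 - 9.0000) / 1.9322 = 0.7763.
Step 5: Two-sided p-value via normal approximation = 2*(1 - Phi(|z|)) = 0.437558.
Step 6: alpha = 0.05. fail to reject H0.

R = 11, z = 0.7763, p = 0.437558, fail to reject H0.


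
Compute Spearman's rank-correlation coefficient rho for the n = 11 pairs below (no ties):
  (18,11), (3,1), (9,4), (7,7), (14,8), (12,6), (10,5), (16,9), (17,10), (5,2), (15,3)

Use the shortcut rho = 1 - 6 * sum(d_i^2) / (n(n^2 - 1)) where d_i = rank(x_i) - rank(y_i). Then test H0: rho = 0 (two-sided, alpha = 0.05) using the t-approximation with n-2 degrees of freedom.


Step 1: Rank x and y separately (midranks; no ties here).
rank(x): 18->11, 3->1, 9->4, 7->3, 14->7, 12->6, 10->5, 16->9, 17->10, 5->2, 15->8
rank(y): 11->11, 1->1, 4->4, 7->7, 8->8, 6->6, 5->5, 9->9, 10->10, 2->2, 3->3
Step 2: d_i = R_x(i) - R_y(i); compute d_i^2.
  (11-11)^2=0, (1-1)^2=0, (4-4)^2=0, (3-7)^2=16, (7-8)^2=1, (6-6)^2=0, (5-5)^2=0, (9-9)^2=0, (10-10)^2=0, (2-2)^2=0, (8-3)^2=25
sum(d^2) = 42.
Step 3: rho = 1 - 6*42 / (11*(11^2 - 1)) = 1 - 252/1320 = 0.809091.
Step 4: Under H0, t = rho * sqrt((n-2)/(1-rho^2)) = 4.1302 ~ t(9).
Step 5: Two-sided p-value from the t-distribution with 9 df = 0.002559.
Step 6: alpha = 0.05. reject H0.

rho = 0.8091, p = 0.002559, reject H0 at alpha = 0.05.


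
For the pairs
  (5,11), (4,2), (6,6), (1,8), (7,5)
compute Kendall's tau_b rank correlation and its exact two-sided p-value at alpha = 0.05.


Step 1: Enumerate the 10 unordered pairs (i,j) with i<j and classify each by sign(x_j-x_i) * sign(y_j-y_i).
  (1,2):dx=-1,dy=-9->C; (1,3):dx=+1,dy=-5->D; (1,4):dx=-4,dy=-3->C; (1,5):dx=+2,dy=-6->D
  (2,3):dx=+2,dy=+4->C; (2,4):dx=-3,dy=+6->D; (2,5):dx=+3,dy=+3->C; (3,4):dx=-5,dy=+2->D
  (3,5):dx=+1,dy=-1->D; (4,5):dx=+6,dy=-3->D
Step 2: C = 4, D = 6, total pairs = 10.
Step 3: tau = (C - D)/(n(n-1)/2) = (4 - 6)/10 = -0.200000.
Step 4: Exact two-sided p-value (enumerate n! = 120 permutations of y under H0): p = 0.816667.
Step 5: alpha = 0.05. fail to reject H0.

tau_b = -0.2000 (C=4, D=6), p = 0.816667, fail to reject H0.


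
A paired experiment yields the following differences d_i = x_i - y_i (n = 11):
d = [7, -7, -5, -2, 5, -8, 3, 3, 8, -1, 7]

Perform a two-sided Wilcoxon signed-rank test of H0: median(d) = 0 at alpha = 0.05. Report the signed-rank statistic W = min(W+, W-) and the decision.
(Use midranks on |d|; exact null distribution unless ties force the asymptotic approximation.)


Step 1: Drop any zero differences (none here) and take |d_i|.
|d| = [7, 7, 5, 2, 5, 8, 3, 3, 8, 1, 7]
Step 2: Midrank |d_i| (ties get averaged ranks).
ranks: |7|->8, |7|->8, |5|->5.5, |2|->2, |5|->5.5, |8|->10.5, |3|->3.5, |3|->3.5, |8|->10.5, |1|->1, |7|->8
Step 3: Attach original signs; sum ranks with positive sign and with negative sign.
W+ = 8 + 5.5 + 3.5 + 3.5 + 10.5 + 8 = 39
W- = 8 + 5.5 + 2 + 10.5 + 1 = 27
(Check: W+ + W- = 66 should equal n(n+1)/2 = 66.)
Step 4: Test statistic W = min(W+, W-) = 27.
Step 5: Ties in |d|, so use the tie-corrected normal approximation.
        E[W] = n(n+1)/4 = 11*12/4 = 33.
        Tie groups: |d|=3 (t=2), |d|=5 (t=2), |d|=7 (t=3), |d|=8 (t=2); sum(t^3 - t) = 42.
        Var[W] = n(n+1)(2n+1)/24 - sum(t^3-t)/48 = 3036/24 - 42/48 = 125.625.
        z = (W - E[W]) / sqrt(Var[W]) = (27 - 33) / 11.2083 = -0.5353.
        Two-sided p = 2*Phi(z) = 0.592429.
Step 6: alpha = 0.05. fail to reject H0.

W+ = 39, W- = 27, W = min = 27, p = 0.592429, fail to reject H0.
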